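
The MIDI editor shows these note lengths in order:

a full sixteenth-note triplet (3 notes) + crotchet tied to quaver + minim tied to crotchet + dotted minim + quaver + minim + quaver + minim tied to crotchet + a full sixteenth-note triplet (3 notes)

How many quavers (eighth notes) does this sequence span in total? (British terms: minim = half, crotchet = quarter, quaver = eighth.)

29

Each duration in eighth notes: a full sixteenth-note triplet (3 notes) (three triplet sixteenths span one eighth) = 1; crotchet tied to quaver (crotchet + quaver) = 3; minim tied to crotchet (minim + crotchet) = 6; dotted minim = 6; quaver = 1; minim = 4; quaver = 1; minim tied to crotchet (minim + crotchet) = 6; a full sixteenth-note triplet (3 notes) (three triplet sixteenths span one eighth) = 1.
Total: 1 + 3 + 6 + 6 + 1 + 4 + 1 + 6 + 1 = 29 eighth notes.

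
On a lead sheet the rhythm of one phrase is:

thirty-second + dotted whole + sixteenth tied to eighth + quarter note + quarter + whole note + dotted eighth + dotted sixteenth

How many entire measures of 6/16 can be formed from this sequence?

9

One bar of 6/16 = 12 thirty-second notes.
Convert each value to thirty-second notes: thirty-second = 1; dotted whole = 48; sixteenth tied to eighth (sixteenth + eighth) = 6; quarter note = 8; quarter = 8; whole note = 32; dotted eighth = 6; dotted sixteenth = 3.
Total: 1 + 48 + 6 + 8 + 8 + 32 + 6 + 3 = 112.
112 ÷ 12 = 9 complete bars with 4 left over.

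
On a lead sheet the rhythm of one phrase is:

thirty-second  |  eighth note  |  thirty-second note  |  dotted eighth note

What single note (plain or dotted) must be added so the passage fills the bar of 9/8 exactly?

The bar of 9/8 = 36 thirty-second notes.
Working in thirty-second notes: thirty-second = 1; eighth note = 4; thirty-second note = 1; dotted eighth note = 6.
Altogether 1 + 4 + 1 + 6 = 12.
Remaining: 36 − 12 = 24 thirty-second notes, which is a dotted half note.

dotted half note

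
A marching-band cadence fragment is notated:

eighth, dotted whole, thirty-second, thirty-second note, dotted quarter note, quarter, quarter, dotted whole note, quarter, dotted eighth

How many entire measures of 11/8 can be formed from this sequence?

3

One bar of 11/8 = 44 thirty-second notes.
Express everything in thirty-second notes: eighth = 4; dotted whole = 48; thirty-second = 1; thirty-second note = 1; dotted quarter note = 12; quarter = 8; quarter = 8; dotted whole note = 48; quarter = 8; dotted eighth = 6.
Altogether 4 + 48 + 1 + 1 + 12 + 8 + 8 + 48 + 8 + 6 = 144.
144 ÷ 44 = 3 complete bars with 12 left over.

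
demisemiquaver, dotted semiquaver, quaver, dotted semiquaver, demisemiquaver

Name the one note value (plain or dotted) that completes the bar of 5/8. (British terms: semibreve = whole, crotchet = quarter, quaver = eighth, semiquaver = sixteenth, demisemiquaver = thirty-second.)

quarter note

The bar of 5/8 = 20 thirty-second notes.
Express everything in thirty-second notes: demisemiquaver = 1; dotted semiquaver = 3; quaver = 4; dotted semiquaver = 3; demisemiquaver = 1.
Total: 1 + 3 + 4 + 3 + 1 = 12.
Remaining: 20 − 12 = 8 thirty-second notes, which is a quarter note.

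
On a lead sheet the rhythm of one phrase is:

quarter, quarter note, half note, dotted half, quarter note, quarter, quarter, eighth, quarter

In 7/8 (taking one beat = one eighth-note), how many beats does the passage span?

One eighth-note beat = 2 sixteenth notes.
Working in sixteenth notes: quarter = 4; quarter note = 4; half note = 8; dotted half = 12; quarter note = 4; quarter = 4; quarter = 4; eighth = 2; quarter = 4.
Altogether 4 + 4 + 8 + 12 + 4 + 4 + 4 + 2 + 4 = 46.
46 ÷ 2 = 23 beats.

23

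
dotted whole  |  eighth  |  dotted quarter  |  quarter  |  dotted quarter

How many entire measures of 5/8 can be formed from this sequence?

4

One bar of 5/8 = 5 eighth notes.
Each duration in eighth notes: dotted whole = 12; eighth = 1; dotted quarter = 3; quarter = 2; dotted quarter = 3.
Sum: 12 + 1 + 3 + 2 + 3 = 21.
21 ÷ 5 = 4 complete bars with 1 left over.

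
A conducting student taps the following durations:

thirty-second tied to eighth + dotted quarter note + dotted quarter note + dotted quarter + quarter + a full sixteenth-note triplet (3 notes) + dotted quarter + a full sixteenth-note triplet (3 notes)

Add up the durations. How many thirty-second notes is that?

69

Express everything in thirty-second notes: thirty-second tied to eighth (thirty-second + eighth) = 5; dotted quarter note = 12; dotted quarter note = 12; dotted quarter = 12; quarter = 8; a full sixteenth-note triplet (3 notes) (three triplet sixteenths span one eighth) = 4; dotted quarter = 12; a full sixteenth-note triplet (3 notes) (three triplet sixteenths span one eighth) = 4.
Adding: 5 + 12 + 12 + 12 + 8 + 4 + 12 + 4 = 69 thirty-second notes.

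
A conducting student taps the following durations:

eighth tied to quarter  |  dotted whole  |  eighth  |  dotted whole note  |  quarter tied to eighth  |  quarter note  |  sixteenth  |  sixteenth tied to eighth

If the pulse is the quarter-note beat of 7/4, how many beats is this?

17.5

One quarter-note beat = 4 sixteenth notes.
Express everything in sixteenth notes: eighth tied to quarter (eighth + quarter) = 6; dotted whole = 24; eighth = 2; dotted whole note = 24; quarter tied to eighth (quarter + eighth) = 6; quarter note = 4; sixteenth = 1; sixteenth tied to eighth (sixteenth + eighth) = 3.
Altogether 6 + 24 + 2 + 24 + 6 + 4 + 1 + 3 = 70.
70 ÷ 4 = 17.5 beats.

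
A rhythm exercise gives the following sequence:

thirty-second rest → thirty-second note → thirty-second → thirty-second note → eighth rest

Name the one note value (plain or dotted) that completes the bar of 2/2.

dotted half note

The bar of 2/2 = 32 thirty-second notes.
Express everything in thirty-second notes: thirty-second rest = 1; thirty-second note = 1; thirty-second = 1; thirty-second note = 1; eighth rest = 4.
Sum: 1 + 1 + 1 + 1 + 4 = 8.
Remaining: 32 − 8 = 24 thirty-second notes, which is a dotted half note.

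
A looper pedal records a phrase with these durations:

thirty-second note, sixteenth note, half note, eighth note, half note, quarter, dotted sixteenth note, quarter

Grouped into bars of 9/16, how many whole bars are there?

3

One bar of 9/16 = 18 thirty-second notes.
Convert each value to thirty-second notes: thirty-second note = 1; sixteenth note = 2; half note = 16; eighth note = 4; half note = 16; quarter = 8; dotted sixteenth note = 3; quarter = 8.
Altogether 1 + 2 + 16 + 4 + 16 + 8 + 3 + 8 = 58.
58 ÷ 18 = 3 complete bars with 4 left over.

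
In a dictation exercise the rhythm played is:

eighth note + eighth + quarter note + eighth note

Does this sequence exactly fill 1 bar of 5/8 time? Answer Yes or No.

One bar of 5/8 = 5 eighth notes.
Working in eighth notes: eighth note = 1; eighth = 1; quarter note = 2; eighth note = 1.
Total: 1 + 1 + 2 + 1 = 5.
5 equals 5, so the answer is Yes.

Yes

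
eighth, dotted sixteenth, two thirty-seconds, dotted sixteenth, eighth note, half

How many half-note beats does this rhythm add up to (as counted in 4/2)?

2

One half-note beat = 16 thirty-second notes.
Express everything in thirty-second notes: eighth = 4; dotted sixteenth = 3; thirty-second = 1; thirty-second = 1; dotted sixteenth = 3; eighth note = 4; half = 16.
Adding: 4 + 3 + 1 + 1 + 3 + 4 + 16 = 32.
32 ÷ 16 = 2 beats.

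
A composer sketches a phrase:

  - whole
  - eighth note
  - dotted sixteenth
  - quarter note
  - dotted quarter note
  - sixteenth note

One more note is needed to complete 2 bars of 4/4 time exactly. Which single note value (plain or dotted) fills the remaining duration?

dotted sixteenth note

2 bars of 4/4 = 64 thirty-second notes.
Convert each value to thirty-second notes: whole = 32; eighth note = 4; dotted sixteenth = 3; quarter note = 8; dotted quarter note = 12; sixteenth note = 2.
Total: 32 + 4 + 3 + 8 + 12 + 2 = 61.
Remaining: 64 − 61 = 3 thirty-second notes, which is a dotted sixteenth note.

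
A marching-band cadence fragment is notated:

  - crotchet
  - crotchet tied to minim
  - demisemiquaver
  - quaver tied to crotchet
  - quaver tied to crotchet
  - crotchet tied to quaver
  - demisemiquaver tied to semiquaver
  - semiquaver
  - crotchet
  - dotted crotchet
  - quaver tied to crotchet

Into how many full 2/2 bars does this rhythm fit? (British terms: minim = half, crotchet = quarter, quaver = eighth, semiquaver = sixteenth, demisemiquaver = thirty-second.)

One bar of 2/2 = 32 thirty-second notes.
Working in thirty-second notes: crotchet = 8; crotchet tied to minim (crotchet + minim) = 24; demisemiquaver = 1; quaver tied to crotchet (quaver + crotchet) = 12; quaver tied to crotchet (quaver + crotchet) = 12; crotchet tied to quaver (crotchet + quaver) = 12; demisemiquaver tied to semiquaver (demisemiquaver + semiquaver) = 3; semiquaver = 2; crotchet = 8; dotted crotchet = 12; quaver tied to crotchet (quaver + crotchet) = 12.
Total: 8 + 24 + 1 + 12 + 12 + 12 + 3 + 2 + 8 + 12 + 12 = 106.
106 ÷ 32 = 3 complete bars with 10 left over.

3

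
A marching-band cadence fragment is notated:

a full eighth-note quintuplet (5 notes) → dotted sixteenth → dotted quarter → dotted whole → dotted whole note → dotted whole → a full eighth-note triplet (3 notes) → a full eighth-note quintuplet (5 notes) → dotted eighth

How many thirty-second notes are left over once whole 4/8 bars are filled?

13

One bar of 4/8 = 16 thirty-second notes.
Working in thirty-second notes: a full eighth-note quintuplet (5 notes) (five quintuplet eighths span one half) = 16; dotted sixteenth = 3; dotted quarter = 12; dotted whole = 48; dotted whole note = 48; dotted whole = 48; a full eighth-note triplet (3 notes) (three triplet eighths span one quarter) = 8; a full eighth-note quintuplet (5 notes) (five quintuplet eighths span one half) = 16; dotted eighth = 6.
Sum: 16 + 3 + 12 + 48 + 48 + 48 + 8 + 16 + 6 = 205.
205 ÷ 16 = 12 complete bars with 13 thirty-second notes remaining.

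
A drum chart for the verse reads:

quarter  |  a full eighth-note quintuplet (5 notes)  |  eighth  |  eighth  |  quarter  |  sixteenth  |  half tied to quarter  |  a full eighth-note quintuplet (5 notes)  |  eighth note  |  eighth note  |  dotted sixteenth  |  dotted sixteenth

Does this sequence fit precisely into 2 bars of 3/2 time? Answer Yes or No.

Yes

One bar of 3/2 = 48 thirty-second notes, so 2 bars = 96.
In thirty-second notes: quarter = 8; a full eighth-note quintuplet (5 notes) (five quintuplet eighths span one half) = 16; eighth = 4; eighth = 4; quarter = 8; sixteenth = 2; half tied to quarter (half + quarter) = 24; a full eighth-note quintuplet (5 notes) (five quintuplet eighths span one half) = 16; eighth note = 4; eighth note = 4; dotted sixteenth = 3; dotted sixteenth = 3.
Sum: 8 + 16 + 4 + 4 + 8 + 2 + 24 + 16 + 4 + 4 + 3 + 3 = 96.
96 equals 96, so the answer is Yes.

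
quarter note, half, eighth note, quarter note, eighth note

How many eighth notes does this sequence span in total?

10

Convert each value to eighth notes: quarter note = 2; half = 4; eighth note = 1; quarter note = 2; eighth note = 1.
Total: 2 + 4 + 1 + 2 + 1 = 10 eighth notes.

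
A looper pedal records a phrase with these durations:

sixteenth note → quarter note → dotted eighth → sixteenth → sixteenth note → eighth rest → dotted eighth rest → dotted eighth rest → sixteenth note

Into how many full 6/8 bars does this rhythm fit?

One bar of 6/8 = 12 sixteenth notes.
Convert each value to sixteenth notes: sixteenth note = 1; quarter note = 4; dotted eighth = 3; sixteenth = 1; sixteenth note = 1; eighth rest = 2; dotted eighth rest = 3; dotted eighth rest = 3; sixteenth note = 1.
Adding: 1 + 4 + 3 + 1 + 1 + 2 + 3 + 3 + 1 = 19.
19 ÷ 12 = 1 complete bar with 7 left over.

1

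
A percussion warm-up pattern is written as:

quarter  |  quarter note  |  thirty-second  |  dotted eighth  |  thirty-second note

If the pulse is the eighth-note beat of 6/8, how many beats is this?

One eighth-note beat = 4 thirty-second notes.
Express everything in thirty-second notes: quarter = 8; quarter note = 8; thirty-second = 1; dotted eighth = 6; thirty-second note = 1.
Total: 8 + 8 + 1 + 6 + 1 = 24.
24 ÷ 4 = 6 beats.

6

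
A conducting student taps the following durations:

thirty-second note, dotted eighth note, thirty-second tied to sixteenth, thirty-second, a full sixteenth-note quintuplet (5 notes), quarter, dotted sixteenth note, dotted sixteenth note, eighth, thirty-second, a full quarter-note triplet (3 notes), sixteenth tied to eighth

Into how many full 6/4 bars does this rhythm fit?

1

One bar of 6/4 = 48 thirty-second notes.
Express everything in thirty-second notes: thirty-second note = 1; dotted eighth note = 6; thirty-second tied to sixteenth (thirty-second + sixteenth) = 3; thirty-second = 1; a full sixteenth-note quintuplet (5 notes) (five quintuplet sixteenths span one quarter) = 8; quarter = 8; dotted sixteenth note = 3; dotted sixteenth note = 3; eighth = 4; thirty-second = 1; a full quarter-note triplet (3 notes) (three triplet quarters span one half) = 16; sixteenth tied to eighth (sixteenth + eighth) = 6.
Sum: 1 + 6 + 3 + 1 + 8 + 8 + 3 + 3 + 4 + 1 + 16 + 6 = 60.
60 ÷ 48 = 1 complete bar with 12 left over.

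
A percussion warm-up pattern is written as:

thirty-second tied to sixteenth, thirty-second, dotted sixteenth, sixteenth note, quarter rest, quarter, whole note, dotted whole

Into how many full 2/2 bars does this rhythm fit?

3

One bar of 2/2 = 32 thirty-second notes.
Express everything in thirty-second notes: thirty-second tied to sixteenth (thirty-second + sixteenth) = 3; thirty-second = 1; dotted sixteenth = 3; sixteenth note = 2; quarter rest = 8; quarter = 8; whole note = 32; dotted whole = 48.
Total: 3 + 1 + 3 + 2 + 8 + 8 + 32 + 48 = 105.
105 ÷ 32 = 3 complete bars with 9 left over.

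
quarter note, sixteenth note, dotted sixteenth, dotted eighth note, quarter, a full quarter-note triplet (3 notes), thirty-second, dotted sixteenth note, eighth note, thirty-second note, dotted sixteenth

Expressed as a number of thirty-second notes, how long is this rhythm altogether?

55

Working in thirty-second notes: quarter note = 8; sixteenth note = 2; dotted sixteenth = 3; dotted eighth note = 6; quarter = 8; a full quarter-note triplet (3 notes) (three triplet quarters span one half) = 16; thirty-second = 1; dotted sixteenth note = 3; eighth note = 4; thirty-second note = 1; dotted sixteenth = 3.
Total: 8 + 2 + 3 + 6 + 8 + 16 + 1 + 3 + 4 + 1 + 3 = 55 thirty-second notes.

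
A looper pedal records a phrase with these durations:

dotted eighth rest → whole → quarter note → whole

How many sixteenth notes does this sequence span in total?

Convert each value to sixteenth notes: dotted eighth rest = 3; whole = 16; quarter note = 4; whole = 16.
Altogether 3 + 16 + 4 + 16 = 39 sixteenth notes.

39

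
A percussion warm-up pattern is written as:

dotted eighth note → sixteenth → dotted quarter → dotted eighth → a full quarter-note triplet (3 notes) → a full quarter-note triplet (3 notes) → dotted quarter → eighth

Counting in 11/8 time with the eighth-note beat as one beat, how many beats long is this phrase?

One eighth-note beat = 2 sixteenth notes.
Each duration in sixteenth notes: dotted eighth note = 3; sixteenth = 1; dotted quarter = 6; dotted eighth = 3; a full quarter-note triplet (3 notes) (three triplet quarters span one half) = 8; a full quarter-note triplet (3 notes) (three triplet quarters span one half) = 8; dotted quarter = 6; eighth = 2.
Altogether 3 + 1 + 6 + 3 + 8 + 8 + 6 + 2 = 37.
37 ÷ 2 = 18.5 beats.

18.5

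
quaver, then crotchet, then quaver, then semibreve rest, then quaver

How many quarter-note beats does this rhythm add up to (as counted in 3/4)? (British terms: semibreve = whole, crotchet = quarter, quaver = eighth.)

6.5

One quarter-note beat = 2 eighth notes.
Each duration in eighth notes: quaver = 1; crotchet = 2; quaver = 1; semibreve rest = 8; quaver = 1.
Adding: 1 + 2 + 1 + 8 + 1 = 13.
13 ÷ 2 = 6.5 beats.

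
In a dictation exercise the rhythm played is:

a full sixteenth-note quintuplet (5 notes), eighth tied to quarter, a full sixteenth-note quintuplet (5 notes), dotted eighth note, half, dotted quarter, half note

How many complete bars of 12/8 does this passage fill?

One bar of 12/8 = 24 sixteenth notes.
Each duration in sixteenth notes: a full sixteenth-note quintuplet (5 notes) (five quintuplet sixteenths span one quarter) = 4; eighth tied to quarter (eighth + quarter) = 6; a full sixteenth-note quintuplet (5 notes) (five quintuplet sixteenths span one quarter) = 4; dotted eighth note = 3; half = 8; dotted quarter = 6; half note = 8.
Total: 4 + 6 + 4 + 3 + 8 + 6 + 8 = 39.
39 ÷ 24 = 1 complete bar with 15 left over.

1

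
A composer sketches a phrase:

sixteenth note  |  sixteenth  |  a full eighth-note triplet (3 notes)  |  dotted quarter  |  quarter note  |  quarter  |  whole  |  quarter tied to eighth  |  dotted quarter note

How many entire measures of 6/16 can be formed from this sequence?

8

One bar of 6/16 = 6 sixteenth notes.
Working in sixteenth notes: sixteenth note = 1; sixteenth = 1; a full eighth-note triplet (3 notes) (three triplet eighths span one quarter) = 4; dotted quarter = 6; quarter note = 4; quarter = 4; whole = 16; quarter tied to eighth (quarter + eighth) = 6; dotted quarter note = 6.
Total: 1 + 1 + 4 + 6 + 4 + 4 + 16 + 6 + 6 = 48.
48 ÷ 6 = 8 complete bars with 0 left over.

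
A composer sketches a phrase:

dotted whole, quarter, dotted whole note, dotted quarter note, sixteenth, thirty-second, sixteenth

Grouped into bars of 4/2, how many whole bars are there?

1

One bar of 4/2 = 64 thirty-second notes.
In thirty-second notes: dotted whole = 48; quarter = 8; dotted whole note = 48; dotted quarter note = 12; sixteenth = 2; thirty-second = 1; sixteenth = 2.
Total: 48 + 8 + 48 + 12 + 2 + 1 + 2 = 121.
121 ÷ 64 = 1 complete bar with 57 left over.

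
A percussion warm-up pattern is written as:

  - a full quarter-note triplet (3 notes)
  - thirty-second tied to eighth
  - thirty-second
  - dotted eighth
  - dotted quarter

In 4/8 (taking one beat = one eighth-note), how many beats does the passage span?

10

One eighth-note beat = 4 thirty-second notes.
Express everything in thirty-second notes: a full quarter-note triplet (3 notes) (three triplet quarters span one half) = 16; thirty-second tied to eighth (thirty-second + eighth) = 5; thirty-second = 1; dotted eighth = 6; dotted quarter = 12.
Sum: 16 + 5 + 1 + 6 + 12 = 40.
40 ÷ 4 = 10 beats.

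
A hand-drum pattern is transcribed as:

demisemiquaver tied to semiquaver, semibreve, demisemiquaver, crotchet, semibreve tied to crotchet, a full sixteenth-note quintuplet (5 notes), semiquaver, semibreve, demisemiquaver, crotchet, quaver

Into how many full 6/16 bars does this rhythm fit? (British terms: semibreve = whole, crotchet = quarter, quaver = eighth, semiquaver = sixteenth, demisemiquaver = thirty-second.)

11

One bar of 6/16 = 12 thirty-second notes.
Each duration in thirty-second notes: demisemiquaver tied to semiquaver (demisemiquaver + semiquaver) = 3; semibreve = 32; demisemiquaver = 1; crotchet = 8; semibreve tied to crotchet (semibreve + crotchet) = 40; a full sixteenth-note quintuplet (5 notes) (five quintuplet sixteenths span one quarter) = 8; semiquaver = 2; semibreve = 32; demisemiquaver = 1; crotchet = 8; quaver = 4.
Sum: 3 + 32 + 1 + 8 + 40 + 8 + 2 + 32 + 1 + 8 + 4 = 139.
139 ÷ 12 = 11 complete bars with 7 left over.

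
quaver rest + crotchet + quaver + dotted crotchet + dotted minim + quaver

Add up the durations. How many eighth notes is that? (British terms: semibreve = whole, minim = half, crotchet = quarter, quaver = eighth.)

14

Convert each value to eighth notes: quaver rest = 1; crotchet = 2; quaver = 1; dotted crotchet = 3; dotted minim = 6; quaver = 1.
Sum: 1 + 2 + 1 + 3 + 6 + 1 = 14 eighth notes.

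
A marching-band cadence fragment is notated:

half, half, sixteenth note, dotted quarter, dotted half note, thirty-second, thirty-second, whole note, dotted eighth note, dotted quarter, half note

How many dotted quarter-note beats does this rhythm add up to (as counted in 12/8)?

11.5

One dotted quarter-note beat = 12 thirty-second notes.
Convert each value to thirty-second notes: half = 16; half = 16; sixteenth note = 2; dotted quarter = 12; dotted half note = 24; thirty-second = 1; thirty-second = 1; whole note = 32; dotted eighth note = 6; dotted quarter = 12; half note = 16.
Adding: 16 + 16 + 2 + 12 + 24 + 1 + 1 + 32 + 6 + 12 + 16 = 138.
138 ÷ 12 = 11.5 beats.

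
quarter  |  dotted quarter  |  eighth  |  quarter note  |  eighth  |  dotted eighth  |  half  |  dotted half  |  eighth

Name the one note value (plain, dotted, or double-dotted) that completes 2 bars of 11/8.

2 bars of 11/8 = 44 sixteenth notes.
Express everything in sixteenth notes: quarter = 4; dotted quarter = 6; eighth = 2; quarter note = 4; eighth = 2; dotted eighth = 3; half = 8; dotted half = 12; eighth = 2.
Total: 4 + 6 + 2 + 4 + 2 + 3 + 8 + 12 + 2 = 43.
Remaining: 44 − 43 = 1 sixteenth note, which is a sixteenth note.

sixteenth note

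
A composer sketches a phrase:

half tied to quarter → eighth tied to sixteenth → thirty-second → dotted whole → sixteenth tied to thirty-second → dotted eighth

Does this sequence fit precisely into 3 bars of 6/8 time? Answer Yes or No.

No

One bar of 6/8 = 24 thirty-second notes, so 3 bars = 72.
In thirty-second notes: half tied to quarter (half + quarter) = 24; eighth tied to sixteenth (eighth + sixteenth) = 6; thirty-second = 1; dotted whole = 48; sixteenth tied to thirty-second (sixteenth + thirty-second) = 3; dotted eighth = 6.
Total: 24 + 6 + 1 + 48 + 3 + 6 = 88.
88 exceeds 72, so the answer is No.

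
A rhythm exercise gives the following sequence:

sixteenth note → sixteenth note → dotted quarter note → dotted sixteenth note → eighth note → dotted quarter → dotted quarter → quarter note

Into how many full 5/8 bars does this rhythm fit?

2

One bar of 5/8 = 20 thirty-second notes.
In thirty-second notes: sixteenth note = 2; sixteenth note = 2; dotted quarter note = 12; dotted sixteenth note = 3; eighth note = 4; dotted quarter = 12; dotted quarter = 12; quarter note = 8.
Adding: 2 + 2 + 12 + 3 + 4 + 12 + 12 + 8 = 55.
55 ÷ 20 = 2 complete bars with 15 left over.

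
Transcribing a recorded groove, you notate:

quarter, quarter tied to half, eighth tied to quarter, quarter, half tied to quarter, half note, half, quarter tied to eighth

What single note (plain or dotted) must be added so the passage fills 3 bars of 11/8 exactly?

3 bars of 11/8 = 33 eighth notes.
Each duration in eighth notes: quarter = 2; quarter tied to half (quarter + half) = 6; eighth tied to quarter (eighth + quarter) = 3; quarter = 2; half tied to quarter (half + quarter) = 6; half note = 4; half = 4; quarter tied to eighth (quarter + eighth) = 3.
Total: 2 + 6 + 3 + 2 + 6 + 4 + 4 + 3 = 30.
Remaining: 33 − 30 = 3 eighth notes, which is a dotted quarter note.

dotted quarter note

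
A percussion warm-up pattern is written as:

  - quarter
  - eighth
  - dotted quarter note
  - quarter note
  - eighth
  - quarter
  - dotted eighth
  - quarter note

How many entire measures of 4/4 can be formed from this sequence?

One bar of 4/4 = 16 sixteenth notes.
Convert each value to sixteenth notes: quarter = 4; eighth = 2; dotted quarter note = 6; quarter note = 4; eighth = 2; quarter = 4; dotted eighth = 3; quarter note = 4.
Altogether 4 + 2 + 6 + 4 + 2 + 4 + 3 + 4 = 29.
29 ÷ 16 = 1 complete bar with 13 left over.

1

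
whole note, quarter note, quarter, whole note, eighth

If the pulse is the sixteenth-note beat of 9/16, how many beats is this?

42

One sixteenth-note beat = 2 thirty-second notes.
Convert each value to thirty-second notes: whole note = 32; quarter note = 8; quarter = 8; whole note = 32; eighth = 4.
Total: 32 + 8 + 8 + 32 + 4 = 84.
84 ÷ 2 = 42 beats.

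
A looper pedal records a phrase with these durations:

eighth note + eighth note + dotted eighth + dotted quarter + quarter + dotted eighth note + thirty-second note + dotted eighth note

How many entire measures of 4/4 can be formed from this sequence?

1

One bar of 4/4 = 32 thirty-second notes.
Convert each value to thirty-second notes: eighth note = 4; eighth note = 4; dotted eighth = 6; dotted quarter = 12; quarter = 8; dotted eighth note = 6; thirty-second note = 1; dotted eighth note = 6.
Adding: 4 + 4 + 6 + 12 + 8 + 6 + 1 + 6 = 47.
47 ÷ 32 = 1 complete bar with 15 left over.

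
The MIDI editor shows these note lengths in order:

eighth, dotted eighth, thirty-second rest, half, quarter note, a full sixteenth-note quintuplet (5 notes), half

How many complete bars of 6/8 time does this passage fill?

One bar of 6/8 = 24 thirty-second notes.
Express everything in thirty-second notes: eighth = 4; dotted eighth = 6; thirty-second rest = 1; half = 16; quarter note = 8; a full sixteenth-note quintuplet (5 notes) (five quintuplet sixteenths span one quarter) = 8; half = 16.
Sum: 4 + 6 + 1 + 16 + 8 + 8 + 16 = 59.
59 ÷ 24 = 2 complete bars with 11 left over.

2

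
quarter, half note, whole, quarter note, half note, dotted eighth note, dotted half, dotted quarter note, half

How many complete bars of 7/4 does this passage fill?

One bar of 7/4 = 28 sixteenth notes.
Each duration in sixteenth notes: quarter = 4; half note = 8; whole = 16; quarter note = 4; half note = 8; dotted eighth note = 3; dotted half = 12; dotted quarter note = 6; half = 8.
Altogether 4 + 8 + 16 + 4 + 8 + 3 + 12 + 6 + 8 = 69.
69 ÷ 28 = 2 complete bars with 13 left over.

2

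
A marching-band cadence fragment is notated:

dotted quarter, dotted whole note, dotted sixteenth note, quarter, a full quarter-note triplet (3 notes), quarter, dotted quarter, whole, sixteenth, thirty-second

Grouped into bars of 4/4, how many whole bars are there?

4

One bar of 4/4 = 32 thirty-second notes.
In thirty-second notes: dotted quarter = 12; dotted whole note = 48; dotted sixteenth note = 3; quarter = 8; a full quarter-note triplet (3 notes) (three triplet quarters span one half) = 16; quarter = 8; dotted quarter = 12; whole = 32; sixteenth = 2; thirty-second = 1.
Adding: 12 + 48 + 3 + 8 + 16 + 8 + 12 + 32 + 2 + 1 = 142.
142 ÷ 32 = 4 complete bars with 14 left over.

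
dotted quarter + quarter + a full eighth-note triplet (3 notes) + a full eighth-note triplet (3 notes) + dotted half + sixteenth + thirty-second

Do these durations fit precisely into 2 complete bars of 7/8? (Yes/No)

One bar of 7/8 = 28 thirty-second notes, so 2 bars = 56.
Working in thirty-second notes: dotted quarter = 12; quarter = 8; a full eighth-note triplet (3 notes) (three triplet eighths span one quarter) = 8; a full eighth-note triplet (3 notes) (three triplet eighths span one quarter) = 8; dotted half = 24; sixteenth = 2; thirty-second = 1.
Altogether 12 + 8 + 8 + 8 + 24 + 2 + 1 = 63.
63 exceeds 56, so the answer is No.

No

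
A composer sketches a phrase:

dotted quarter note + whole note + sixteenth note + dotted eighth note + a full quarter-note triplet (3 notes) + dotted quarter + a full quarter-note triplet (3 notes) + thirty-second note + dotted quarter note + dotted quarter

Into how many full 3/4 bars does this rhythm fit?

5

One bar of 3/4 = 24 thirty-second notes.
Working in thirty-second notes: dotted quarter note = 12; whole note = 32; sixteenth note = 2; dotted eighth note = 6; a full quarter-note triplet (3 notes) (three triplet quarters span one half) = 16; dotted quarter = 12; a full quarter-note triplet (3 notes) (three triplet quarters span one half) = 16; thirty-second note = 1; dotted quarter note = 12; dotted quarter = 12.
Total: 12 + 32 + 2 + 6 + 16 + 12 + 16 + 1 + 12 + 12 = 121.
121 ÷ 24 = 5 complete bars with 1 left over.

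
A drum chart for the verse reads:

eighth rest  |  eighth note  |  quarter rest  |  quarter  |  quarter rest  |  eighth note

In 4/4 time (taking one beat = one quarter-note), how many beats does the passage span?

One quarter-note beat = 2 eighth notes.
Convert each value to eighth notes: eighth rest = 1; eighth note = 1; quarter rest = 2; quarter = 2; quarter rest = 2; eighth note = 1.
Adding: 1 + 1 + 2 + 2 + 2 + 1 = 9.
9 ÷ 2 = 4.5 beats.

4.5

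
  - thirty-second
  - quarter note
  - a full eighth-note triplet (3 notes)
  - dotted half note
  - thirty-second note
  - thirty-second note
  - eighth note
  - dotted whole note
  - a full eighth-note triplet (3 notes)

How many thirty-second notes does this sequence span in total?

In thirty-second notes: thirty-second = 1; quarter note = 8; a full eighth-note triplet (3 notes) (three triplet eighths span one quarter) = 8; dotted half note = 24; thirty-second note = 1; thirty-second note = 1; eighth note = 4; dotted whole note = 48; a full eighth-note triplet (3 notes) (three triplet eighths span one quarter) = 8.
Sum: 1 + 8 + 8 + 24 + 1 + 1 + 4 + 48 + 8 = 103 thirty-second notes.

103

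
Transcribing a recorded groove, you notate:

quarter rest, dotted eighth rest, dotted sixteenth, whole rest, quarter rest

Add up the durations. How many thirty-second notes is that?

57

Working in thirty-second notes: quarter rest = 8; dotted eighth rest = 6; dotted sixteenth = 3; whole rest = 32; quarter rest = 8.
Sum: 8 + 6 + 3 + 32 + 8 = 57 thirty-second notes.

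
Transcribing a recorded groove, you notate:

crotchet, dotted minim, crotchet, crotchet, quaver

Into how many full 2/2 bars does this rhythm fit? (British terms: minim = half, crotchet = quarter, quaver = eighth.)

1

One bar of 2/2 = 8 eighth notes.
Each duration in eighth notes: crotchet = 2; dotted minim = 6; crotchet = 2; crotchet = 2; quaver = 1.
Total: 2 + 6 + 2 + 2 + 1 = 13.
13 ÷ 8 = 1 complete bar with 5 left over.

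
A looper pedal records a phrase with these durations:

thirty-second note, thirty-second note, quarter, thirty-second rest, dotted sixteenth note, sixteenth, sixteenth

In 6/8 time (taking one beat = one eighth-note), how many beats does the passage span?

One eighth-note beat = 4 thirty-second notes.
In thirty-second notes: thirty-second note = 1; thirty-second note = 1; quarter = 8; thirty-second rest = 1; dotted sixteenth note = 3; sixteenth = 2; sixteenth = 2.
Total: 1 + 1 + 8 + 1 + 3 + 2 + 2 = 18.
18 ÷ 4 = 4.5 beats.

4.5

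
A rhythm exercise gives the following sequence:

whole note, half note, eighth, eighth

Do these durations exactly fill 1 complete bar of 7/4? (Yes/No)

Yes

One bar of 7/4 = 14 eighth notes.
Express everything in eighth notes: whole note = 8; half note = 4; eighth = 1; eighth = 1.
Adding: 8 + 4 + 1 + 1 = 14.
14 equals 14, so the answer is Yes.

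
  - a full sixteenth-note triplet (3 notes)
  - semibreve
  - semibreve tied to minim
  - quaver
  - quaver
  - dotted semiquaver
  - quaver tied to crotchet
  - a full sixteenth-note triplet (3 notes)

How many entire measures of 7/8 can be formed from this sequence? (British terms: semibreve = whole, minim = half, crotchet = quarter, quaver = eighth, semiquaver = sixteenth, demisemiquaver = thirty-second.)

3

One bar of 7/8 = 28 thirty-second notes.
Convert each value to thirty-second notes: a full sixteenth-note triplet (3 notes) (three triplet sixteenths span one eighth) = 4; semibreve = 32; semibreve tied to minim (semibreve + minim) = 48; quaver = 4; quaver = 4; dotted semiquaver = 3; quaver tied to crotchet (quaver + crotchet) = 12; a full sixteenth-note triplet (3 notes) (three triplet sixteenths span one eighth) = 4.
Sum: 4 + 32 + 48 + 4 + 4 + 3 + 12 + 4 = 111.
111 ÷ 28 = 3 complete bars with 27 left over.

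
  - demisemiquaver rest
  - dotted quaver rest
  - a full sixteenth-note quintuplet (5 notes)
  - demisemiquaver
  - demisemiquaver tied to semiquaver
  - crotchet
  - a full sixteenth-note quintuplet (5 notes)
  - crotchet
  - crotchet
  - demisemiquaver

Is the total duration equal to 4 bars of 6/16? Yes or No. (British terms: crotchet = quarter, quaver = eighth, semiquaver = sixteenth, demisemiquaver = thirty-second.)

One bar of 6/16 = 12 thirty-second notes, so 4 bars = 48.
Express everything in thirty-second notes: demisemiquaver rest = 1; dotted quaver rest = 6; a full sixteenth-note quintuplet (5 notes) (five quintuplet sixteenths span one quarter) = 8; demisemiquaver = 1; demisemiquaver tied to semiquaver (demisemiquaver + semiquaver) = 3; crotchet = 8; a full sixteenth-note quintuplet (5 notes) (five quintuplet sixteenths span one quarter) = 8; crotchet = 8; crotchet = 8; demisemiquaver = 1.
Total: 1 + 6 + 8 + 1 + 3 + 8 + 8 + 8 + 8 + 1 = 52.
52 exceeds 48, so the answer is No.

No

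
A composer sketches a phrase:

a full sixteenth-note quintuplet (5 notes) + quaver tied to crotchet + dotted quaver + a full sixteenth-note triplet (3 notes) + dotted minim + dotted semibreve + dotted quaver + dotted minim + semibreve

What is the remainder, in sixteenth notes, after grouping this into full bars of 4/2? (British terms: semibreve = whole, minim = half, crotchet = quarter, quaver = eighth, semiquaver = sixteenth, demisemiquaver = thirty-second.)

One bar of 4/2 = 32 sixteenth notes.
Express everything in sixteenth notes: a full sixteenth-note quintuplet (5 notes) (five quintuplet sixteenths span one quarter) = 4; quaver tied to crotchet (quaver + crotchet) = 6; dotted quaver = 3; a full sixteenth-note triplet (3 notes) (three triplet sixteenths span one eighth) = 2; dotted minim = 12; dotted semibreve = 24; dotted quaver = 3; dotted minim = 12; semibreve = 16.
Altogether 4 + 6 + 3 + 2 + 12 + 24 + 3 + 12 + 16 = 82.
82 ÷ 32 = 2 complete bars with 18 sixteenth notes remaining.

18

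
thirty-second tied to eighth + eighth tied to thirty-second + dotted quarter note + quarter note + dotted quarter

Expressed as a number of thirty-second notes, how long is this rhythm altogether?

42

Each duration in thirty-second notes: thirty-second tied to eighth (thirty-second + eighth) = 5; eighth tied to thirty-second (eighth + thirty-second) = 5; dotted quarter note = 12; quarter note = 8; dotted quarter = 12.
Sum: 5 + 5 + 12 + 8 + 12 = 42 thirty-second notes.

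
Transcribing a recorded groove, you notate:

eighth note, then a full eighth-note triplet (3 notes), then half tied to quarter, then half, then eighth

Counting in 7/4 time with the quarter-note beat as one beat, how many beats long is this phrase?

One quarter-note beat = 2 eighth notes.
Express everything in eighth notes: eighth note = 1; a full eighth-note triplet (3 notes) (three triplet eighths span one quarter) = 2; half tied to quarter (half + quarter) = 6; half = 4; eighth = 1.
Adding: 1 + 2 + 6 + 4 + 1 = 14.
14 ÷ 2 = 7 beats.

7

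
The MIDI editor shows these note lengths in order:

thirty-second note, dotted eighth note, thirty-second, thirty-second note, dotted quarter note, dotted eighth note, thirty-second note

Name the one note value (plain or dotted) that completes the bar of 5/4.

The bar of 5/4 = 40 thirty-second notes.
Express everything in thirty-second notes: thirty-second note = 1; dotted eighth note = 6; thirty-second = 1; thirty-second note = 1; dotted quarter note = 12; dotted eighth note = 6; thirty-second note = 1.
Adding: 1 + 6 + 1 + 1 + 12 + 6 + 1 = 28.
Remaining: 40 − 28 = 12 thirty-second notes, which is a dotted quarter note.

dotted quarter note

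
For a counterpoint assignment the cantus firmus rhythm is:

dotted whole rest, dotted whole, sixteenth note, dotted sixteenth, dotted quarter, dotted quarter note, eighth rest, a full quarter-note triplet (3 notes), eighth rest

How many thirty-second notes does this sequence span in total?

149

Each duration in thirty-second notes: dotted whole rest = 48; dotted whole = 48; sixteenth note = 2; dotted sixteenth = 3; dotted quarter = 12; dotted quarter note = 12; eighth rest = 4; a full quarter-note triplet (3 notes) (three triplet quarters span one half) = 16; eighth rest = 4.
Sum: 48 + 48 + 2 + 3 + 12 + 12 + 4 + 16 + 4 = 149 thirty-second notes.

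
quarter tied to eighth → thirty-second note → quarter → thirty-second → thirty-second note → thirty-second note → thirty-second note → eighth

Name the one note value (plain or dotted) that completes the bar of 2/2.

dotted sixteenth note

The bar of 2/2 = 32 thirty-second notes.
Express everything in thirty-second notes: quarter tied to eighth (quarter + eighth) = 12; thirty-second note = 1; quarter = 8; thirty-second = 1; thirty-second note = 1; thirty-second note = 1; thirty-second note = 1; eighth = 4.
Altogether 12 + 1 + 8 + 1 + 1 + 1 + 1 + 4 = 29.
Remaining: 32 − 29 = 3 thirty-second notes, which is a dotted sixteenth note.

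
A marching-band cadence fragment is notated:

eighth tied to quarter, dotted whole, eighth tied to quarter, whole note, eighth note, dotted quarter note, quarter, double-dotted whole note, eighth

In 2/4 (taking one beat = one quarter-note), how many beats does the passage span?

One quarter-note beat = 2 eighth notes.
Working in eighth notes: eighth tied to quarter (eighth + quarter) = 3; dotted whole = 12; eighth tied to quarter (eighth + quarter) = 3; whole note = 8; eighth note = 1; dotted quarter note = 3; quarter = 2; double-dotted whole note = 14; eighth = 1.
Total: 3 + 12 + 3 + 8 + 1 + 3 + 2 + 14 + 1 = 47.
47 ÷ 2 = 23.5 beats.

23.5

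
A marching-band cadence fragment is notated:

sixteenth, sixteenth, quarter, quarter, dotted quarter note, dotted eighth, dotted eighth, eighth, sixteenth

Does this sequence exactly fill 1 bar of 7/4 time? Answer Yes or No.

One bar of 7/4 = 28 sixteenth notes.
In sixteenth notes: sixteenth = 1; sixteenth = 1; quarter = 4; quarter = 4; dotted quarter note = 6; dotted eighth = 3; dotted eighth = 3; eighth = 2; sixteenth = 1.
Sum: 1 + 1 + 4 + 4 + 6 + 3 + 3 + 2 + 1 = 25.
25 falls short of 28, so the answer is No.

No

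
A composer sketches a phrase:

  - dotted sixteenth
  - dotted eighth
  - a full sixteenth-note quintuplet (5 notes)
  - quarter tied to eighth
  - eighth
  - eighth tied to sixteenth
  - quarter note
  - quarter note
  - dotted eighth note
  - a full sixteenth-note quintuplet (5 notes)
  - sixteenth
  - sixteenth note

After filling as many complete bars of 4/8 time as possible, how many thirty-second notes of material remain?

One bar of 4/8 = 16 thirty-second notes.
Working in thirty-second notes: dotted sixteenth = 3; dotted eighth = 6; a full sixteenth-note quintuplet (5 notes) (five quintuplet sixteenths span one quarter) = 8; quarter tied to eighth (quarter + eighth) = 12; eighth = 4; eighth tied to sixteenth (eighth + sixteenth) = 6; quarter note = 8; quarter note = 8; dotted eighth note = 6; a full sixteenth-note quintuplet (5 notes) (five quintuplet sixteenths span one quarter) = 8; sixteenth = 2; sixteenth note = 2.
Adding: 3 + 6 + 8 + 12 + 4 + 6 + 8 + 8 + 6 + 8 + 2 + 2 = 73.
73 ÷ 16 = 4 complete bars with 9 thirty-second notes remaining.

9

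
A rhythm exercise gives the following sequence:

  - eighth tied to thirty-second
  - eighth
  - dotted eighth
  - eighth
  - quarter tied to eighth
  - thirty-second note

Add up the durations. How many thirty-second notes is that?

32

Express everything in thirty-second notes: eighth tied to thirty-second (eighth + thirty-second) = 5; eighth = 4; dotted eighth = 6; eighth = 4; quarter tied to eighth (quarter + eighth) = 12; thirty-second note = 1.
Sum: 5 + 4 + 6 + 4 + 12 + 1 = 32 thirty-second notes.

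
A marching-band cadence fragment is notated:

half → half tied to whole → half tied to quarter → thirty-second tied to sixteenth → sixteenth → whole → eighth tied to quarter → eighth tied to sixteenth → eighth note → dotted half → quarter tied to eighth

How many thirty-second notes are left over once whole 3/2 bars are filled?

One bar of 3/2 = 48 thirty-second notes.
Express everything in thirty-second notes: half = 16; half tied to whole (half + whole) = 48; half tied to quarter (half + quarter) = 24; thirty-second tied to sixteenth (thirty-second + sixteenth) = 3; sixteenth = 2; whole = 32; eighth tied to quarter (eighth + quarter) = 12; eighth tied to sixteenth (eighth + sixteenth) = 6; eighth note = 4; dotted half = 24; quarter tied to eighth (quarter + eighth) = 12.
Sum: 16 + 48 + 24 + 3 + 2 + 32 + 12 + 6 + 4 + 24 + 12 = 183.
183 ÷ 48 = 3 complete bars with 39 thirty-second notes remaining.

39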